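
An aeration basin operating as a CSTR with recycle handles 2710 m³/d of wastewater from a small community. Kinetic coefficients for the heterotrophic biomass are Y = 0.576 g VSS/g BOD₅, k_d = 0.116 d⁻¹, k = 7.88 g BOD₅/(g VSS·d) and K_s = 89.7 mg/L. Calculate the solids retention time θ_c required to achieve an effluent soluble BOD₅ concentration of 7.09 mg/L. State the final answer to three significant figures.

From 1/θ_c = Y·k·S/(K_s + S) − k_d: Y·k·S/(K_s+S) = 0.576 × 7.88 × 7.09 / (89.7 + 7.09) = 0.3325 d⁻¹.
Then 1/θ_c = μ − k_d = 0.3325 − 0.116 = 0.2165 d⁻¹, giving θ_c = 4.619 d.

θ_c ≈ 4.62 d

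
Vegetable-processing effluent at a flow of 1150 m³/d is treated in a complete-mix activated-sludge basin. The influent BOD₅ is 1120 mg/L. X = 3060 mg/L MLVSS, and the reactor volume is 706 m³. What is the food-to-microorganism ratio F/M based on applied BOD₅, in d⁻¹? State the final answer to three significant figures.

Food-to-microorganism ratio F/M = Q S₀ / (V X) = 1150 × 1120 / (706.0 × 3060) = 0.5962 d⁻¹.

F/M ≈ 0.596 d⁻¹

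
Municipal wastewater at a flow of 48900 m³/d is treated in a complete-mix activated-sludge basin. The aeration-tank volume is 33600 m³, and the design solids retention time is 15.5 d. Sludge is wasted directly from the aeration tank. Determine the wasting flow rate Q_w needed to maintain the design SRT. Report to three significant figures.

Q_w ≈ 2170 m³/d

Wasting from the aeration tank: Q_w = V / θ_c = 33600 / 15.5 = 2168 m³/d.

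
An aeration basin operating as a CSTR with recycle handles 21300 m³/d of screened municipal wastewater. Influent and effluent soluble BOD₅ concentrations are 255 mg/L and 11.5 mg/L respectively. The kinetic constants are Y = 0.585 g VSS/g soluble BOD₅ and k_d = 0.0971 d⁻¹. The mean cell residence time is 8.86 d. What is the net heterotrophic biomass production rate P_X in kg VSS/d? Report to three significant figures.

P_X ≈ 1630 kg VSS/d

Y_obs = Y / (1 + k_d θ_c) = 0.585 / (1 + 0.0971 × 8.86) = 0.585 / 1.860 = 0.3145.
Q·(S₀ − S) = 21300 × (255 − 11.5) × 10⁻³ = 5187 kg/d removed.
Net biomass production P_X = Y_obs × Q·(S₀ − S) = 0.3145 × 5187 = 1631 kg VSS/d.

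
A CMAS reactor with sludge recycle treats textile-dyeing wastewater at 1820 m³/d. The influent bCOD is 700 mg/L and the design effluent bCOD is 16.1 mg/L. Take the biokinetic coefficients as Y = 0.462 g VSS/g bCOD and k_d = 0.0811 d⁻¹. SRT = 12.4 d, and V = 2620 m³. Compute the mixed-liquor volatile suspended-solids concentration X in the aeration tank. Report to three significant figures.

X ≈ 1360 mg/L

From V·X·(1 + k_d·θ_c) = Y·Q·(S₀ − S)·θ_c: X = 0.462 × 1820 × (700 − 16.1) × 12.4 / [2620 × (1 + 0.0811 × 12.4)] = 1357 mg/L.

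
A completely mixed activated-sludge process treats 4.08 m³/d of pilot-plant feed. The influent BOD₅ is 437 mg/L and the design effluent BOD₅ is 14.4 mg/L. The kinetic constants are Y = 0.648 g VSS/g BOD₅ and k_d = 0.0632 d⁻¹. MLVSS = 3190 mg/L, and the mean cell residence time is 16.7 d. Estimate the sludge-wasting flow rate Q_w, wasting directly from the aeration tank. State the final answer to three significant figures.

Steady-state biomass mass balance: V·X·(1 + k_d·θ_c) = Y·Q·(S₀ − S)·θ_c, so V = 0.648 × 4.08 × (437 − 14.4) × 16.7 / [3190 × (1 + 0.0632 × 16.7)] = 1.87×10^4 / 6557 = 2.846 m³.
Wasting from the aeration tank: Q_w = V / θ_c = 2.846 / 16.7 = 0.1704 m³/d.

Q_w ≈ 0.170 m³/d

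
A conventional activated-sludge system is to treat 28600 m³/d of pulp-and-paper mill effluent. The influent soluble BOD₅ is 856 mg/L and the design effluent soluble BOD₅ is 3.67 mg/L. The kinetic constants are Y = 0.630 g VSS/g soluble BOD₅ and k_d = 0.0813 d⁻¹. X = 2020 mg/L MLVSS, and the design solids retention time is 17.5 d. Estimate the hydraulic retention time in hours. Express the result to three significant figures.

τ ≈ 46.1 h

Steady-state biomass mass balance: V·X·(1 + k_d·θ_c) = Y·Q·(S₀ − S)·θ_c, so V = 0.630 × 28600 × (856 − 3.67) × 17.5 / [2020 × (1 + 0.0813 × 17.5)] = 2.69×10^8 / 4894 = 54915 m³.
HRT = V/Q = 54915 m³ / 28600 m³·d⁻¹ = 1.920 d × 24 = 46.08 h.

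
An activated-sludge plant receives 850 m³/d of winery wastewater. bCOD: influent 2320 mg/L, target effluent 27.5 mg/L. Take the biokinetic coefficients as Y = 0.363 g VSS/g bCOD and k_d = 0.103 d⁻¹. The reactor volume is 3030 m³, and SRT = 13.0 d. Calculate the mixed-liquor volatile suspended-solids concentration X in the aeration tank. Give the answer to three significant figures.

X ≈ 1300 mg/L

From V·X·(1 + k_d·θ_c) = Y·Q·(S₀ − S)·θ_c: X = 0.363 × 850 × (2320 − 27.5) × 13.0 / [3030 × (1 + 0.103 × 13.0)] = 1297 mg/L.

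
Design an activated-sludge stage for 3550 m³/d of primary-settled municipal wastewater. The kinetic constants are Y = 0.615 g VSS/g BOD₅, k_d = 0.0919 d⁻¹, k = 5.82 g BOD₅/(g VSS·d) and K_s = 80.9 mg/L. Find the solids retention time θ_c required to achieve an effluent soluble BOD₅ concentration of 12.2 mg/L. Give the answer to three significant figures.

Specific growth rate at S = 12.2 mg/L: μ = YkS/(K_s+S) = 0.615·5.82·12.2/(80.9+12.2) = 0.4690 d⁻¹.
θ_c = 1/(μ − k_d) = 1/(0.4690 − 0.0919) = 1/0.3771 = 2.652 d.

θ_c ≈ 2.65 d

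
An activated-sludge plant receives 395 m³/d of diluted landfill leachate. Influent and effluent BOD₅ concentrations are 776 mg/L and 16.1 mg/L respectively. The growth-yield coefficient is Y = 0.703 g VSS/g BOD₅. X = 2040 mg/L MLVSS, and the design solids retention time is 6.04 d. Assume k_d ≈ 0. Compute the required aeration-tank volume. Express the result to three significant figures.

V ≈ 625 m³

V·X = Y·Q·ΔS·θ_c gives V = 0.703 × 395 × (776 − 16.1) × 6.04 / 2040 = 624.8 m³.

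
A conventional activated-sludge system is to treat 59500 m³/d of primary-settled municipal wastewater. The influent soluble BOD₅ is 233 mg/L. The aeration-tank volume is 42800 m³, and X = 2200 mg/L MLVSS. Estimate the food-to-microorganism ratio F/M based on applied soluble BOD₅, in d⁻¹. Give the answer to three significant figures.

F/M = applied load / biomass = Q·S₀/(V·X) = 59500 × 233 / (42800 × 2200) = 0.1472 d⁻¹.

F/M ≈ 0.147 d⁻¹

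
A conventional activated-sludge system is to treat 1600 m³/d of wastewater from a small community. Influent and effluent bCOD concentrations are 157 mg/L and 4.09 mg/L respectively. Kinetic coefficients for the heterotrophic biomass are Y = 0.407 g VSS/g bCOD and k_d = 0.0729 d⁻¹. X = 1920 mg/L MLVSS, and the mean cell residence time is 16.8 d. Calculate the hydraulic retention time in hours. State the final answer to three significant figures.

Steady-state biomass mass balance: V·X·(1 + k_d·θ_c) = Y·Q·(S₀ − S)·θ_c, so V = 0.407 × 1600 × (157 − 4.09) × 16.8 / [1920 × (1 + 0.0729 × 16.8)] = 1.67×10^6 / 4271 = 391.6 m³.
HRT = V/Q = 391.6 m³ / 1600 m³·d⁻¹ = 0.2448 d × 24 = 5.875 h.

τ ≈ 5.87 h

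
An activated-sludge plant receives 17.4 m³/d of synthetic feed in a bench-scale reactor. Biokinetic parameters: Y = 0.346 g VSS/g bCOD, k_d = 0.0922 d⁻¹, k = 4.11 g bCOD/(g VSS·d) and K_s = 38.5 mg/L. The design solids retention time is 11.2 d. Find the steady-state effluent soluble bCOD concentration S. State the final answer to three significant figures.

S ≈ 5.63 mg/L

For a completely mixed reactor with recycle the Lawrence–McCarty relation gives S = K_s·(1 + k_d·θ_c) / [θ_c·(Y·k − k_d) − 1] = 38.5 × (1 + 0.0922 × 11.2) / [11.2 × (0.346 × 4.11 − 0.0922) − 1] = 78.26 / 13.89 = 5.632 mg/L.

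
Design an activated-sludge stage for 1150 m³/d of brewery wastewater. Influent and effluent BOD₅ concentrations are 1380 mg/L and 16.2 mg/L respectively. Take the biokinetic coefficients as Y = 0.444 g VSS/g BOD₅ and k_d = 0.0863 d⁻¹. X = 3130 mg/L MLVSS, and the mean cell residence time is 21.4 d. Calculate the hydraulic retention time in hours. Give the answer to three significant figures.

From the SRT design equation V = Y Q (S₀−S) θ_c / [X (1 + k_d θ_c)] = 0.444 × 1150 × (1380 − 16.2) × 21.4 / [3130 × (1 + 0.0863 × 21.4)] = 1.49×10^7 / 8911 = 1672 m³.
HRT = V/Q = 1672 m³ / 1150 m³·d⁻¹ = 1.454 d × 24 = 34.90 h.

τ ≈ 34.9 h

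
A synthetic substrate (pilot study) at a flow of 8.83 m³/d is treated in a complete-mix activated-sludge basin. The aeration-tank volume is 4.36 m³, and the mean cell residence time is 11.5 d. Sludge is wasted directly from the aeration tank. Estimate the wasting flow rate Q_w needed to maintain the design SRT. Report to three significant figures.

Q_w ≈ 0.379 m³/d

For wasting at MLVSS concentration, Q_w = V/θ_c = 4.360/11.5 = 0.3791 m³/d.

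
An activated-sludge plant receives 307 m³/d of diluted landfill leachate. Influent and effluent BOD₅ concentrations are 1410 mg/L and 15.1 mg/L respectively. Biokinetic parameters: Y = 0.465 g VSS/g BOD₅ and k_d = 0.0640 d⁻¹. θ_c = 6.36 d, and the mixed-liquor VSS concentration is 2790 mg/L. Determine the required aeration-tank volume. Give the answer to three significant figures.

V ≈ 323 m³

Steady-state biomass mass balance: V·X·(1 + k_d·θ_c) = Y·Q·(S₀ − S)·θ_c, so V = 0.465 × 307 × (1410 − 15.1) × 6.36 / [2790 × (1 + 0.0640 × 6.36)] = 1.27×10^6 / 3926 = 322.6 m³.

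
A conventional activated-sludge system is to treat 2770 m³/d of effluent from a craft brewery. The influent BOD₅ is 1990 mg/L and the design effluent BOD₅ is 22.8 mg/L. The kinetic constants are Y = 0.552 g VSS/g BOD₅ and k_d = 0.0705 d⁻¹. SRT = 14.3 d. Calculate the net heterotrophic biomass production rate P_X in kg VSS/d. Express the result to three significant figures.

The observed yield is Y_obs = Y/(1 + k_d·θ_c) = 0.552 / (1 + 0.0705 × 14.3) = 0.552 / 2.008 = 0.2749 g VSS per g BOD₅ removed.
Mass of BOD₅ removed per day: Q(S₀ − S) = 2770 × 1967 g/m³ = 5449 kg/d.
Net biomass production P_X = Y_obs × Q·(S₀ − S) = 0.2749 × 5449 = 1498 kg VSS/d.

P_X ≈ 1500 kg VSS/d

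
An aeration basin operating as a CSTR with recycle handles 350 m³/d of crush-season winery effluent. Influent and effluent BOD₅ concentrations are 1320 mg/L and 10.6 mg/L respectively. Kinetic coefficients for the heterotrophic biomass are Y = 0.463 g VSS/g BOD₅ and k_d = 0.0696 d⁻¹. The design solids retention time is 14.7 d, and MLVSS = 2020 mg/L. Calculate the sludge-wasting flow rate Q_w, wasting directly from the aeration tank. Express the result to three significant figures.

From the SRT design equation V = Y Q (S₀−S) θ_c / [X (1 + k_d θ_c)] = 0.463 × 350 × (1320 − 10.6) × 14.7 / [2020 × (1 + 0.0696 × 14.7)] = 3.12×10^6 / 4087 = 763.2 m³.
With mixed-liquor wasting, θ_c = V/Q_w, so Q_w = V/θ_c = 763.2/14.7 = 51.92 m³/d.

Q_w ≈ 51.9 m³/d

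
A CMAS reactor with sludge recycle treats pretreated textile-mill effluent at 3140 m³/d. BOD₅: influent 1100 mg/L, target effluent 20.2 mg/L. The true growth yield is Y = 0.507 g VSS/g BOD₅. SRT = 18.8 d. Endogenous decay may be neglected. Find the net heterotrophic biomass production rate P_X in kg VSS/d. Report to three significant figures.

No decay correction is needed, so Y_obs = Y = 0.507.
Mass of BOD₅ removed per day: Q(S₀ − S) = 3140 × 1080 g/m³ = 3391 kg/d.
P_X = Y_obs · Q(S₀ − S) = 0.5070 × 3391 = 1719 kg VSS/d.

P_X ≈ 1720 kg VSS/d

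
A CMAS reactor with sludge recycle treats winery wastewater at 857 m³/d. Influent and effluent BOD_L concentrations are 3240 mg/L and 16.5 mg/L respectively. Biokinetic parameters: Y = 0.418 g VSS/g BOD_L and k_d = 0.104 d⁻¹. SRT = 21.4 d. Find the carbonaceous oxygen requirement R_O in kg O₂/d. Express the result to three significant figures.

R_O ≈ 2250 kg O₂/d

Y_obs = Y / (1 + k_d θ_c) = 0.418 / (1 + 0.104 × 21.4) = 0.418 / 3.226 = 0.1296.
Substrate removed = Q·(S₀ − S) = 857 m³/d × (3240 − 16.5) g/m³ = 2.76×10^6 g/d = 2763 kg/d.
Biomass synthesised: P_X = Y_obs × 2763 = 358.0 kg VSS/d.
Carbonaceous O₂ demand = substrate oxidised − cell-mass equivalent = 2763 − 1.42 × 358.0 = 2254 kg O₂/d.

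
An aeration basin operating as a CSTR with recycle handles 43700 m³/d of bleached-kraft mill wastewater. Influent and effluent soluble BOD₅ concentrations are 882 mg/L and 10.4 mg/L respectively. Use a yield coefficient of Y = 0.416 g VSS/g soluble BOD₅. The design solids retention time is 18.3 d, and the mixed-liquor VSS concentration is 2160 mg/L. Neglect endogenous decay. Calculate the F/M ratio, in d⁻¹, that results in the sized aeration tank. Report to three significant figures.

With k_d = 0 the design equation reduces to V = Y Q (S₀−S) θ_c / X = 0.416 × 43700 × (882 − 10.4) × 18.3 / 2160 = 134242 m³.
F/M = applied load / biomass = Q·S₀/(V·X) = 43700 × 882 / (134242 × 2160) = 0.1329 d⁻¹.

F/M ≈ 0.133 d⁻¹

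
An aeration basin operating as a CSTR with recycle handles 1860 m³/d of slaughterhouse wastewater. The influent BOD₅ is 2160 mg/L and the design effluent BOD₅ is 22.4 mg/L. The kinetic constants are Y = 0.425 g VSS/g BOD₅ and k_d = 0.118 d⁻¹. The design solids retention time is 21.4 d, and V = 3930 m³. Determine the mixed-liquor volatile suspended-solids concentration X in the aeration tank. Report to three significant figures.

X ≈ 2610 mg/L

From V·X·(1 + k_d·θ_c) = Y·Q·(S₀ − S)·θ_c: X = 0.425 × 1860 × (2160 − 22.4) × 21.4 / [3930 × (1 + 0.118 × 21.4)] = 2610 mg/L.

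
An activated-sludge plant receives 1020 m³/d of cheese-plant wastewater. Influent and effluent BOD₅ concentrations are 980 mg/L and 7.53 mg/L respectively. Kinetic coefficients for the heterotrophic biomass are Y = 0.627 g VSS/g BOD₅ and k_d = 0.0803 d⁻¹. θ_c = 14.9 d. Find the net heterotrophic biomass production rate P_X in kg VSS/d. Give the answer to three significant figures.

P_X ≈ 283 kg VSS/d

The observed yield is Y_obs = Y/(1 + k_d·θ_c) = 0.627 / (1 + 0.0803 × 14.9) = 0.627 / 2.196 = 0.2855 g VSS per g BOD₅ removed.
Q·(S₀ − S) = 1020 × (980 − 7.53) × 10⁻³ = 991.9 kg/d removed.
Biomass produced: P_X = Y_obs·Q·ΔS = 0.2855 × 991.9 ≈ 283.2 kg VSS/d.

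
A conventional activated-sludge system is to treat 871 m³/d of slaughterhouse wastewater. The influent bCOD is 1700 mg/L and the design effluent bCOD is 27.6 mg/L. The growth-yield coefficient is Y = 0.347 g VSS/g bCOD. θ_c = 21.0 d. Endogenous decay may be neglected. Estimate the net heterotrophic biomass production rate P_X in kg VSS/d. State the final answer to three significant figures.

No decay correction is needed, so Y_obs = Y = 0.347.
ΔS = 1700 − 27.6 = 1672 mg/L, so the substrate removal rate is 871 × 1672/1000 = 1457 kg bCOD/d.
So the net sludge growth is P_X = 0.3470 × 1457 = 505.5 kg VSS/d.

P_X ≈ 505 kg VSS/d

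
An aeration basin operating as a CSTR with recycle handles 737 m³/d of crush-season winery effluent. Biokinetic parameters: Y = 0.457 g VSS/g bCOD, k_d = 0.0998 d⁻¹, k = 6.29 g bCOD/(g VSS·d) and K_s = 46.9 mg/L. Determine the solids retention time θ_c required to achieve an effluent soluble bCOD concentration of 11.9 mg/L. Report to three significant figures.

θ_c ≈ 2.07 d

At the target effluent, Y k S/(K_s+S) = 0.457×6.29×11.9/58.80 = 0.5818 d⁻¹.
1/θ_c = 0.5818 − 0.0998 = 0.4820 d⁻¹, so θ_c = 2.075 d.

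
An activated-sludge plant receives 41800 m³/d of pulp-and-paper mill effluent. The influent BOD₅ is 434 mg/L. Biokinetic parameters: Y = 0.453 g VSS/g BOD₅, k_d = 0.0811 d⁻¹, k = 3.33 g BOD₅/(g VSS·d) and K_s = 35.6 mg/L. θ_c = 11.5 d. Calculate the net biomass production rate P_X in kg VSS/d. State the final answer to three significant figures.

For a completely mixed reactor with recycle the Lawrence–McCarty relation gives S = K_s·(1 + k_d·θ_c) / [θ_c·(Y·k − k_d) − 1] = 35.6 × (1 + 0.0811 × 11.5) / [11.5 × (0.453 × 3.33 − 0.0811) − 1] = 68.80 / 15.41 = 4.463 mg/L.
Correct the yield for decay: Y_obs = Y/(1 + k_d θ_c) = 0.453 / (1 + 0.0811 × 11.5) = 0.453 / 1.933 = 0.2344.
Q·(S₀ − S) = 41800 × (434 − 4.46) × 10⁻³ = 17955 kg/d removed.
P_X = Y_obs · Q(S₀ − S) = 0.2344 × 17955 = 4208 kg VSS/d.

P_X ≈ 4210 kg VSS/d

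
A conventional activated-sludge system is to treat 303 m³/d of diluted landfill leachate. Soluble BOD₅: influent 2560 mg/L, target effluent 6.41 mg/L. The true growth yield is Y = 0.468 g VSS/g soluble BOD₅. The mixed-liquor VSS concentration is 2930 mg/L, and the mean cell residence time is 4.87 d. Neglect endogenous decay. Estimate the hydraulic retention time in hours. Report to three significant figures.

With k_d = 0 the design equation reduces to V = Y Q (S₀−S) θ_c / X = 0.468 × 303 × (2560 − 6.41) × 4.87 / 2930 = 601.9 m³.
τ = V/Q = 601.9/303 = 1.986 d, or 47.67 h.

τ ≈ 47.7 h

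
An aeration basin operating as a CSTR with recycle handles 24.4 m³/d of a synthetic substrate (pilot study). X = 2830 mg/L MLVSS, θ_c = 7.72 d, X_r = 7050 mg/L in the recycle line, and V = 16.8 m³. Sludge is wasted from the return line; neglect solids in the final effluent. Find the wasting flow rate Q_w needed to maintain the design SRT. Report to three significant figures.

Q_w ≈ 0.874 m³/d

Q_w = (V·X)/(θ_c X_r) = 16.80 × 2830 / (7.72 × 7050) = 0.8736 m³/d.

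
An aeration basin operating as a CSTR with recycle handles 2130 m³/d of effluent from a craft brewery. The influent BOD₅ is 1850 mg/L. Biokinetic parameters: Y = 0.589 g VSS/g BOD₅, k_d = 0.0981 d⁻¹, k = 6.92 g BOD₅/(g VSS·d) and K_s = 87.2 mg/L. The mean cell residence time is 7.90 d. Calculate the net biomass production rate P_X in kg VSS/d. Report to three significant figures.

P_X ≈ 1300 kg VSS/d

For a completely mixed reactor with recycle the Lawrence–McCarty relation gives S = K_s·(1 + k_d·θ_c) / [θ_c·(Y·k − k_d) − 1] = 87.2 × (1 + 0.0981 × 7.90) / [7.90 × (0.589 × 6.92 − 0.0981) − 1] = 154.8 / 30.42 = 5.087 mg/L.
Correct the yield for decay: Y_obs = Y/(1 + k_d θ_c) = 0.589 / (1 + 0.0981 × 7.90) = 0.589 / 1.775 = 0.3318.
Q·(S₀ − S) = 2130 × (1850 − 5.09) × 10⁻³ = 3930 kg/d removed.
P_X = Y_obs · Q(S₀ − S) = 0.3318 × 3930 = 1304 kg VSS/d.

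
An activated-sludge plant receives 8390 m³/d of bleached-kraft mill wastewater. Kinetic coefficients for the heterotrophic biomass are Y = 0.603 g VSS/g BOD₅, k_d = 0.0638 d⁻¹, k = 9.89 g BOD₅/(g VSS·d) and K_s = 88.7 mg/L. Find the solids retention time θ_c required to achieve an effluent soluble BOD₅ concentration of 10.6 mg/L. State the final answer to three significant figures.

Specific growth rate at S = 10.6 mg/L: μ = YkS/(K_s+S) = 0.603·9.89·10.6/(88.7+10.6) = 0.6366 d⁻¹.
1/θ_c = 0.6366 − 0.0638 = 0.5728 d⁻¹, so θ_c = 1.746 d.

θ_c ≈ 1.75 d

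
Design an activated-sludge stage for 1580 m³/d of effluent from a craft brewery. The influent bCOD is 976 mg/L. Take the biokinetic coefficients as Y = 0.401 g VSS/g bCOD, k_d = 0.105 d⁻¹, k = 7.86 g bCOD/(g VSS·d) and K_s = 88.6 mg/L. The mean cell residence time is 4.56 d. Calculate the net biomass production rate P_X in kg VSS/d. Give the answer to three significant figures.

P_X ≈ 414 kg VSS/d

For a completely mixed reactor with recycle the Lawrence–McCarty relation gives S = K_s·(1 + k_d·θ_c) / [θ_c·(Y·k − k_d) − 1] = 88.6 × (1 + 0.105 × 4.56) / [4.56 × (0.401 × 7.86 − 0.105) − 1] = 131.0 / 12.89 = 10.16 mg/L.
Observed yield with endogenous decay: Y_obs = Y / (1 + k_d·θ_c) = 0.401 / (1 + 0.105 × 4.56) = 0.401 / 1.479 = 0.2712 g VSS/g bCOD.
Substrate removed = Q·(S₀ − S) = 1580 m³/d × (976 − 10.2) g/m³ = 1.53×10^6 g/d = 1526 kg/d.
So the net sludge growth is P_X = 0.2712 × 1526 = 413.8 kg VSS/d.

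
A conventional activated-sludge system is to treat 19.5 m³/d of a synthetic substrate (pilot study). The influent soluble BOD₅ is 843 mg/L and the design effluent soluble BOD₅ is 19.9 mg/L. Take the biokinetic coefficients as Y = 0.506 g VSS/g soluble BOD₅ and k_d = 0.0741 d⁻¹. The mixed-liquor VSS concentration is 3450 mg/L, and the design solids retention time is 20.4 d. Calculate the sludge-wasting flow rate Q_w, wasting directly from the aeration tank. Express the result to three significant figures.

Q_w ≈ 0.937 m³/d

Rearranging the biomass balance for a CMAS with decay, V = Y·Q·ΔS·θ_c / [X·(1+k_d θ_c)] = 0.506 × 19.5 × (843 − 19.9) × 20.4 / [3450 × (1 + 0.0741 × 20.4)] = 1.66×10^5 / 8665 = 19.12 m³.
With mixed-liquor wasting, θ_c = V/Q_w, so Q_w = V/θ_c = 19.12/20.4 = 0.9373 m³/d.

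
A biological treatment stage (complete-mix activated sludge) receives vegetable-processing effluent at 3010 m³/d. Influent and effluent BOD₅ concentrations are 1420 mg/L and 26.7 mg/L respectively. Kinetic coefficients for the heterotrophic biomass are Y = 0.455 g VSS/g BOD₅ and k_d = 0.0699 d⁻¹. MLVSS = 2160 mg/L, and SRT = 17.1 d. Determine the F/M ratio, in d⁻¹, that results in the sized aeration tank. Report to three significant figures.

Rearranging the biomass balance for a CMAS with decay, V = Y·Q·ΔS·θ_c / [X·(1+k_d θ_c)] = 0.455 × 3010 × (1420 − 26.7) × 17.1 / [2160 × (1 + 0.0699 × 17.1)] = 3.26×10^7 / 4742 = 6881 m³.
F/M = applied load / biomass = Q·S₀/(V·X) = 3010 × 1420 / (6881 × 2160) = 0.2876 d⁻¹.

F/M ≈ 0.288 d⁻¹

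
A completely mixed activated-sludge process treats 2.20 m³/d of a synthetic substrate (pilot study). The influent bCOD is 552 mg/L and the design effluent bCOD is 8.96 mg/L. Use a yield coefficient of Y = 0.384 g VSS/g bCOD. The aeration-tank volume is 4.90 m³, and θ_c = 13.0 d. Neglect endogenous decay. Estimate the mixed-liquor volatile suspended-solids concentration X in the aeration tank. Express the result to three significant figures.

X ≈ 1220 mg/L

X = Y·Q·ΔS·θ_c / V = 0.384 × 2.20 × (552 − 8.96) × 13.0 / 4.90 = 1217 mg/L.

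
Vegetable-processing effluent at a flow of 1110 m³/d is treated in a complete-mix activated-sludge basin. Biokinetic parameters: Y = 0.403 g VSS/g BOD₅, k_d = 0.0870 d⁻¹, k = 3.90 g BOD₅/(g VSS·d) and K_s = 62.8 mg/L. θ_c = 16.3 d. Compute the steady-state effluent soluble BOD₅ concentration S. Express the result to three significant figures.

S ≈ 6.55 mg/L

From the Monod/SRT balance for a CMAS, S = K_s·(1+k_d θ_c)/[θ_c·(Y k − k_d) − 1] = 62.8 × (1 + 0.0870 × 16.3) / [16.3 × (0.403 × 3.90 − 0.0870) − 1] = 151.9 / 23.20 = 6.545 mg/L.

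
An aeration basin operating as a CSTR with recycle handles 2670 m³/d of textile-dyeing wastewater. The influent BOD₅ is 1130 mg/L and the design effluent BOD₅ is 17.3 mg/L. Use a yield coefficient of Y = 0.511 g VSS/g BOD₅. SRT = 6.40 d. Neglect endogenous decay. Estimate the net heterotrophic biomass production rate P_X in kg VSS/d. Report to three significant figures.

P_X ≈ 1520 kg VSS/d

With endogenous decay neglected, the observed yield equals the true yield: Y_obs = Y = 0.511 g VSS/g BOD₅.
Q·(S₀ − S) = 2670 × (1130 − 17.3) × 10⁻³ = 2971 kg/d removed.
So the net sludge growth is P_X = 0.5110 × 2971 = 1518 kg VSS/d.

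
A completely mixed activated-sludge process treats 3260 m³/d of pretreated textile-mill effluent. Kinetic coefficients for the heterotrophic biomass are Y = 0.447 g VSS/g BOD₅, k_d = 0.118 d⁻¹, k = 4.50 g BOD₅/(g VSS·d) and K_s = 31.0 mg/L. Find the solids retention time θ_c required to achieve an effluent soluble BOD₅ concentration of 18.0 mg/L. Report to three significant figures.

Specific growth rate at S = 18.0 mg/L: μ = YkS/(K_s+S) = 0.447·4.50·18.0/(31.0+18.0) = 0.7389 d⁻¹.
1/θ_c = 0.7389 − 0.118 = 0.6209 d⁻¹, so θ_c = 1.611 d.

θ_c ≈ 1.61 d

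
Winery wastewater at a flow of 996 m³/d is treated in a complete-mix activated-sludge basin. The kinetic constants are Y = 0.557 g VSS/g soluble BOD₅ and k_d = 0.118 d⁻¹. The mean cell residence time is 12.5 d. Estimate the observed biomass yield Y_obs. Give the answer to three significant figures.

Y_obs ≈ 0.225 g VSS/g soluble BOD₅

Correct the yield for decay: Y_obs = Y/(1 + k_d θ_c) = 0.557 / (1 + 0.118 × 12.5) = 0.557 / 2.475 = 0.2251.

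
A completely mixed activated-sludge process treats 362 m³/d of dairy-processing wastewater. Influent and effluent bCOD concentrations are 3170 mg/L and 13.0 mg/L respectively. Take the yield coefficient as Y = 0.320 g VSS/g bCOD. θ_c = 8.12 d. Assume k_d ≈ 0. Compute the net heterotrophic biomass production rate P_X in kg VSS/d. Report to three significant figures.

With endogenous decay neglected, the observed yield equals the true yield: Y_obs = Y = 0.320 g VSS/g bCOD.
Mass of bCOD removed per day: Q(S₀ − S) = 362 × 3157 g/m³ = 1143 kg/d.
Net biomass production P_X = Y_obs × Q·(S₀ − S) = 0.3200 × 1143 = 365.7 kg VSS/d.

P_X ≈ 366 kg VSS/d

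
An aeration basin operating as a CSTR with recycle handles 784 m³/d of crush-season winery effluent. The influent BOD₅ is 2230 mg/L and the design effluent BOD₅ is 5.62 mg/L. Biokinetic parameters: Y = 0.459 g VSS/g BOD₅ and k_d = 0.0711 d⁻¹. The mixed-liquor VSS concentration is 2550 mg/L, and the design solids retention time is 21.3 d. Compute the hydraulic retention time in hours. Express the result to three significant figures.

From the SRT design equation V = Y Q (S₀−S) θ_c / [X (1 + k_d θ_c)] = 0.459 × 784 × (2230 − 5.62) × 21.3 / [2550 × (1 + 0.0711 × 21.3)] = 1.7×10^7 / 6412 = 2659 m³.
τ = V/Q = 2659/784 = 3.392 d, or 81.40 h.

τ ≈ 81.4 h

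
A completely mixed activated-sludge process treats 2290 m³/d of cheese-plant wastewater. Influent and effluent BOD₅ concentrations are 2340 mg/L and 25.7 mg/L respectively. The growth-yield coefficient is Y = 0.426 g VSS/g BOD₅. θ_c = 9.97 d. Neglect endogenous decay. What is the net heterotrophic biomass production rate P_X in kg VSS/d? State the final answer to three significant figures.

With endogenous decay neglected, the observed yield equals the true yield: Y_obs = Y = 0.426 g VSS/g BOD₅.
Q·(S₀ − S) = 2290 × (2340 − 25.7) × 10⁻³ = 5300 kg/d removed.
So the net sludge growth is P_X = 0.4260 × 5300 = 2258 kg VSS/d.

P_X ≈ 2260 kg VSS/d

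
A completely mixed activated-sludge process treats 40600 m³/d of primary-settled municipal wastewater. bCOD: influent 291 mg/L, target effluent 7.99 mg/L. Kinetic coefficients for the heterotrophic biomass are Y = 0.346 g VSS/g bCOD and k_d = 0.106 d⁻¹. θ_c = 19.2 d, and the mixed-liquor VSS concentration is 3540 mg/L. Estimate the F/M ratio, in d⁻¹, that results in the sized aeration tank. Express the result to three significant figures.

From the SRT design equation V = Y Q (S₀−S) θ_c / [X (1 + k_d θ_c)] = 0.346 × 40600 × (291 − 7.99) × 19.2 / [3540 × (1 + 0.106 × 19.2)] = 7.63×10^7 / 10745 = 7104 m³.
Food-to-microorganism ratio F/M = Q S₀ / (V X) = 40600 × 291 / (7104 × 3540) = 0.4698 d⁻¹.

F/M ≈ 0.470 d⁻¹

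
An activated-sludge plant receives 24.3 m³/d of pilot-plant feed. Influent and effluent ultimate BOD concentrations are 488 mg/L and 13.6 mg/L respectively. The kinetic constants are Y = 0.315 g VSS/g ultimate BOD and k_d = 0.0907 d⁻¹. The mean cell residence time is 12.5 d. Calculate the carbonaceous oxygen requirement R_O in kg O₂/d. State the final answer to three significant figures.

Y_obs = Y / (1 + k_d θ_c) = 0.315 / (1 + 0.0907 × 12.5) = 0.315 / 2.134 = 0.1476.
ΔS = 488 − 13.6 = 474.4 mg/L, so the substrate removal rate is 24.3 × 474.4/1000 = 11.53 kg ultimate BOD/d.
P_X = Y_obs·Q·(S₀ − S) = 0.1476 × 11.53 = 1.702 kg VSS/d.
Carbonaceous O₂ demand = substrate oxidised − cell-mass equivalent = 11.53 − 1.42 × 1.702 = 9.111 kg O₂/d.

R_O ≈ 9.11 kg O₂/d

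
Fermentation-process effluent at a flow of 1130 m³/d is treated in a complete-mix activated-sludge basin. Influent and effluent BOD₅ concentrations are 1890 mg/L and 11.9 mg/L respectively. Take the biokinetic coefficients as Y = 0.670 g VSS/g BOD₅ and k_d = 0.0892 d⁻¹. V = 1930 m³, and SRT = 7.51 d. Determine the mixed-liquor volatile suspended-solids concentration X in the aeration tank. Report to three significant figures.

X ≈ 3310 mg/L

X = Y·Q·ΔS·θ_c / [V·(1 + k_d θ_c)] = 0.670 × 1130 × (1890 − 11.9) × 7.51 / [1930 × (1 + 0.0892 × 7.51)] = 3313 mg/L.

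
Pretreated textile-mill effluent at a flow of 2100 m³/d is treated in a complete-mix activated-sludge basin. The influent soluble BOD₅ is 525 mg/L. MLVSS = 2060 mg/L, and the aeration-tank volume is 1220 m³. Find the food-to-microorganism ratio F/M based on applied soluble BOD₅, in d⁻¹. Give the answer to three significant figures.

F/M = Q·S₀ / (V·X) = 2100 × 525 / (1220 × 2060) = 0.4387 g soluble BOD₅·(g VSS·d)⁻¹.

F/M ≈ 0.439 d⁻¹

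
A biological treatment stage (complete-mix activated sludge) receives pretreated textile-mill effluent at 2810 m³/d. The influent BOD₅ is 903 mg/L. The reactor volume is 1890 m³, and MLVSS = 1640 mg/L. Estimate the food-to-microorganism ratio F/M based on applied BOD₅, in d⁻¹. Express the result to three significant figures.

F/M = Q·S₀ / (V·X) = 2810 × 903 / (1890 × 1640) = 0.8186 g BOD₅·(g VSS·d)⁻¹.

F/M ≈ 0.819 d⁻¹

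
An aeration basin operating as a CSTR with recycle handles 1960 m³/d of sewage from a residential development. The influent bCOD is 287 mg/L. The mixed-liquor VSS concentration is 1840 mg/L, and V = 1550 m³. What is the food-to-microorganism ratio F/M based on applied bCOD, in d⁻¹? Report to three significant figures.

F/M = applied load / biomass = Q·S₀/(V·X) = 1960 × 287 / (1550 × 1840) = 0.1972 d⁻¹.

F/M ≈ 0.197 d⁻¹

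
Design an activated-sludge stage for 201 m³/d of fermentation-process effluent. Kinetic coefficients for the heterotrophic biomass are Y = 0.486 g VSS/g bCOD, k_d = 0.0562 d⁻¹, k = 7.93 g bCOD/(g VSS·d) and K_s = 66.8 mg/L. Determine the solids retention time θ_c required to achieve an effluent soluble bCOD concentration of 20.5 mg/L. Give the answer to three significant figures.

θ_c ≈ 1.18 d

At the target effluent, Y k S/(K_s+S) = 0.486×7.93×20.5/87.30 = 0.9050 d⁻¹.
1/θ_c = 0.9050 − 0.0562 = 0.8488 d⁻¹, so θ_c = 1.178 d.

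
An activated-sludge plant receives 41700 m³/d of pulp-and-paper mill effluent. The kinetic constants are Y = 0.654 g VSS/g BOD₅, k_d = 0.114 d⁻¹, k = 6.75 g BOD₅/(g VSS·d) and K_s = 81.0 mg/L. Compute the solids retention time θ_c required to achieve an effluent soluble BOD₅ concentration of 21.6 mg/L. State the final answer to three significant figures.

At the target effluent, Y k S/(K_s+S) = 0.654×6.75×21.6/102.6 = 0.9294 d⁻¹.
1/θ_c = 0.9294 − 0.114 = 0.8154 d⁻¹, so θ_c = 1.226 d.

θ_c ≈ 1.23 d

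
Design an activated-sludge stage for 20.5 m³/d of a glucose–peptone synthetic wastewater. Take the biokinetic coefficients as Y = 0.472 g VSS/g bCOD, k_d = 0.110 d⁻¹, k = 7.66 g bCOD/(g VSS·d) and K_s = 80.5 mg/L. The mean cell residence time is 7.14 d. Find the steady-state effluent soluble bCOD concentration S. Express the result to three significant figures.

For a completely mixed reactor with recycle the Lawrence–McCarty relation gives S = K_s·(1 + k_d·θ_c) / [θ_c·(Y·k − k_d) − 1] = 80.5 × (1 + 0.110 × 7.14) / [7.14 × (0.472 × 7.66 − 0.110) − 1] = 143.7 / 24.03 = 5.981 mg/L.

S ≈ 5.98 mg/L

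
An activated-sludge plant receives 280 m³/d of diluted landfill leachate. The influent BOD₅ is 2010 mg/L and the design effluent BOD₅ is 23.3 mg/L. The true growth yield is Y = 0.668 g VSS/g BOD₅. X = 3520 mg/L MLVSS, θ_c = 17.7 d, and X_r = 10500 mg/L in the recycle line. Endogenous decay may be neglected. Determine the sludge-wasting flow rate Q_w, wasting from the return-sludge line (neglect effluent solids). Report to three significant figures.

With k_d = 0 the design equation reduces to V = Y Q (S₀−S) θ_c / X = 0.668 × 280 × (2010 − 23.3) × 17.7 / 3520 = 1869 m³.
Q_w = (V·X)/(θ_c X_r) = 1869 × 3520 / (17.7 × 10500) = 35.39 m³/d.

Q_w ≈ 35.4 m³/d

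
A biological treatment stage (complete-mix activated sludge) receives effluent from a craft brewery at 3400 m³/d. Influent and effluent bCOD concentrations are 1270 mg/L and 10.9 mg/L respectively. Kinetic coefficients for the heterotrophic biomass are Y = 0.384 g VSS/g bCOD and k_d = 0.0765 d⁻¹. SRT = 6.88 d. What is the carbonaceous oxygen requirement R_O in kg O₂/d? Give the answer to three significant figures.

Correct the yield for decay: Y_obs = Y/(1 + k_d θ_c) = 0.384 / (1 + 0.0765 × 6.88) = 0.384 / 1.526 = 0.2516.
ΔS = 1270 − 10.9 = 1259 mg/L, so the substrate removal rate is 3400 × 1259/1000 = 4281 kg bCOD/d.
Biomass synthesised: P_X = Y_obs × 4281 = 1077 kg VSS/d.
R_O = Q·ΔS − 1.42 P_X = 4281 − 1529 = 2752 kg O₂/d.

R_O ≈ 2750 kg O₂/d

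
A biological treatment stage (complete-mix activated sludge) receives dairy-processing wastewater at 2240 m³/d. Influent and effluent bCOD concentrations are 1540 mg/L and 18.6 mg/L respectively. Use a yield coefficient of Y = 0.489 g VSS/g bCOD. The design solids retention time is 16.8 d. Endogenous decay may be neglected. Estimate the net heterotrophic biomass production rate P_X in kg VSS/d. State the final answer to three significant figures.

With endogenous decay neglected, the observed yield equals the true yield: Y_obs = Y = 0.489 g VSS/g bCOD.
ΔS = 1540 − 18.6 = 1521 mg/L, so the substrate removal rate is 2240 × 1521/1000 = 3408 kg bCOD/d.
P_X = Y_obs · Q(S₀ − S) = 0.4890 × 3408 = 1666 kg VSS/d.

P_X ≈ 1670 kg VSS/d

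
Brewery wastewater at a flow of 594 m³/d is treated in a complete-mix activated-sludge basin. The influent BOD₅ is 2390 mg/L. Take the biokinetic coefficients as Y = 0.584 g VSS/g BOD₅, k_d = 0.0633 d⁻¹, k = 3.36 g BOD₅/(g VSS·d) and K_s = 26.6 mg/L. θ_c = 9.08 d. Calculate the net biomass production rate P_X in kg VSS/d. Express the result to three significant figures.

From the Monod/SRT balance for a CMAS, S = K_s·(1+k_d θ_c)/[θ_c·(Y k − k_d) − 1] = 26.6 × (1 + 0.0633 × 9.08) / [9.08 × (0.584 × 3.36 − 0.0633) − 1] = 41.89 / 16.24 = 2.579 mg/L.
The observed yield is Y_obs = Y/(1 + k_d·θ_c) = 0.584 / (1 + 0.0633 × 9.08) = 0.584 / 1.575 = 0.3708 g VSS per g BOD₅ removed.
Mass of BOD₅ removed per day: Q(S₀ − S) = 594 × 2387 g/m³ = 1418 kg/d.
So the net sludge growth is P_X = 0.3708 × 1418 = 525.9 kg VSS/d.

P_X ≈ 526 kg VSS/d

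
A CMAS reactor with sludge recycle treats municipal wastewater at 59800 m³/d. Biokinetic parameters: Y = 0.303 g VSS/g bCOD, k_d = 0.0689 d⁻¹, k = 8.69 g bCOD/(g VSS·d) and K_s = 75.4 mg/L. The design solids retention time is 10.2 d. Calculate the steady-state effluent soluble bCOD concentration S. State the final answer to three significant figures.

S ≈ 5.10 mg/L

Effluent substrate depends only on kinetics and SRT: S = K_s(1 + k_d θ_c) / [θ_c(Yk − k_d) − 1] = 75.4 × (1 + 0.0689 × 10.2) / [10.2 × (0.303 × 8.69 − 0.0689) − 1] = 128.4 / 25.15 = 5.104 mg/L.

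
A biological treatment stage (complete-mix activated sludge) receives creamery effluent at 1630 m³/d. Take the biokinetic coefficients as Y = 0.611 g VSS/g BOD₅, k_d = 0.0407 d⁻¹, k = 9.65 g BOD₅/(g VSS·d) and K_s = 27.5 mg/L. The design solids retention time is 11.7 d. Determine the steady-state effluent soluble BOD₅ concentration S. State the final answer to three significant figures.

Effluent substrate depends only on kinetics and SRT: S = K_s(1 + k_d θ_c) / [θ_c(Yk − k_d) − 1] = 27.5 × (1 + 0.0407 × 11.7) / [11.7 × (0.611 × 9.65 − 0.0407) − 1] = 40.60 / 67.51 = 0.6013 mg/L.

S ≈ 0.601 mg/L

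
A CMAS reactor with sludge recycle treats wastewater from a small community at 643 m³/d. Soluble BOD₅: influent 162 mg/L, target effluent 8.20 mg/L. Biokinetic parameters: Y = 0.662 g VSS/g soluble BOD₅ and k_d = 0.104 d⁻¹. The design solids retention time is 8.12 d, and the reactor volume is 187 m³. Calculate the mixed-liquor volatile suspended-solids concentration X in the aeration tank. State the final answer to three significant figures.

X ≈ 1540 mg/L

From V·X·(1 + k_d·θ_c) = Y·Q·(S₀ − S)·θ_c: X = 0.662 × 643 × (162 − 8.20) × 8.12 / [187 × (1 + 0.104 × 8.12)] = 1541 mg/L.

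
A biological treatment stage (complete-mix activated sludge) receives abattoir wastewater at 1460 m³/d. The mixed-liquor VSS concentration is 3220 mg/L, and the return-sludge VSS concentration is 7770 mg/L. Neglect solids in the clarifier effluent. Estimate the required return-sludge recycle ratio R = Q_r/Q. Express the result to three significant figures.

R ≈ 0.708

Mass balance around the secondary clarifier (neglecting effluent solids): R = X / (X_r − X) = 3220 / (7770 − 3220) = 0.7077.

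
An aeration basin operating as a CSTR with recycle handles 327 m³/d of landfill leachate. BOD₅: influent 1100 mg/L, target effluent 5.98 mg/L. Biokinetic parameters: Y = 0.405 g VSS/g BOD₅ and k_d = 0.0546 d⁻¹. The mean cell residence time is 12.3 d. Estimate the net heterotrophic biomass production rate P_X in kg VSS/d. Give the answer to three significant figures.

P_X ≈ 86.7 kg VSS/d

Observed yield with endogenous decay: Y_obs = Y / (1 + k_d·θ_c) = 0.405 / (1 + 0.0546 × 12.3) = 0.405 / 1.672 = 0.2423 g VSS/g BOD₅.
Mass of BOD₅ removed per day: Q(S₀ − S) = 327 × 1094 g/m³ = 357.7 kg/d.
P_X = Y_obs · Q(S₀ − S) = 0.2423 × 357.7 = 86.68 kg VSS/d.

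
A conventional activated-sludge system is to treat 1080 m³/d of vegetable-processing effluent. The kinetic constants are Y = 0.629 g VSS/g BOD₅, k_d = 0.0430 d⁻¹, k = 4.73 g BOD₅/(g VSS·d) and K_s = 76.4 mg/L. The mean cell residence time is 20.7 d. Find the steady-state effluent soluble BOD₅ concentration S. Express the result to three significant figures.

Effluent substrate depends only on kinetics and SRT: S = K_s(1 + k_d θ_c) / [θ_c(Yk − k_d) − 1] = 76.4 × (1 + 0.0430 × 20.7) / [20.7 × (0.629 × 4.73 − 0.0430) − 1] = 144.4 / 59.70 = 2.419 mg/L.

S ≈ 2.42 mg/L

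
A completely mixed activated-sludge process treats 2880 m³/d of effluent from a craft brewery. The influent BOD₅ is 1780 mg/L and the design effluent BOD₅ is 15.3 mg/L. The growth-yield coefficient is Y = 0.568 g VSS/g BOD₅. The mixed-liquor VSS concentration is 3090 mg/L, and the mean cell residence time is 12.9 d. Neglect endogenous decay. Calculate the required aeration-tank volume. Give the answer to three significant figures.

With k_d = 0 the design equation reduces to V = Y Q (S₀−S) θ_c / X = 0.568 × 2880 × (1780 − 15.3) × 12.9 / 3090 = 12052 m³.

V ≈ 12100 m³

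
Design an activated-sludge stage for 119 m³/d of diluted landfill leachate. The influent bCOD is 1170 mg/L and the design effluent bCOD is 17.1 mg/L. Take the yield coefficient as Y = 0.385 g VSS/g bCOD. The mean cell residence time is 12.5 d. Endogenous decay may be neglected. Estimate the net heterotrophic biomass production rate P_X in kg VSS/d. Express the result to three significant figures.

P_X ≈ 52.8 kg VSS/d

No decay correction is needed, so Y_obs = Y = 0.385.
Mass of bCOD removed per day: Q(S₀ − S) = 119 × 1153 g/m³ = 137.2 kg/d.
Biomass produced: P_X = Y_obs·Q·ΔS = 0.3850 × 137.2 ≈ 52.82 kg VSS/d.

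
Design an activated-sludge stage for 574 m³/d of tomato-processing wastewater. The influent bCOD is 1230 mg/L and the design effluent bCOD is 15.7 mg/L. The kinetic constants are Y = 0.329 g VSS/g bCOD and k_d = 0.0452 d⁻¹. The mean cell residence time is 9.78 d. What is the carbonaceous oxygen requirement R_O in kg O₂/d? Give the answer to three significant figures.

Correct the yield for decay: Y_obs = Y/(1 + k_d θ_c) = 0.329 / (1 + 0.0452 × 9.78) = 0.329 / 1.442 = 0.2281.
ΔS = 1230 − 15.7 = 1214 mg/L, so the substrate removal rate is 574 × 1214/1000 = 697.0 kg bCOD/d.
P_X = Y_obs·Q·(S₀ − S) = 0.2281 × 697.0 = 159.0 kg VSS/d.
Carbonaceous O₂ demand = substrate oxidised − cell-mass equivalent = 697.0 − 1.42 × 159.0 = 471.2 kg O₂/d.

R_O ≈ 471 kg O₂/d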